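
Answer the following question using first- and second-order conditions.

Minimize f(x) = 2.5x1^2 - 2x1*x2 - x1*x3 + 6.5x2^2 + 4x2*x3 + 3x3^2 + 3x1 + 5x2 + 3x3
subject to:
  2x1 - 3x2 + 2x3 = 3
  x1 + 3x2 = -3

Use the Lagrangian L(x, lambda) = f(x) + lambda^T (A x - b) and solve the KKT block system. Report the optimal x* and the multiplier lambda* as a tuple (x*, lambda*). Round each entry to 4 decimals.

Form the Lagrangian:
  L(x, lambda) = (1/2) x^T Q x + c^T x + lambda^T (A x - b)
Stationarity (grad_x L = 0): Q x + c + A^T lambda = 0.
Primal feasibility: A x = b.

This gives the KKT block system:
  [ Q   A^T ] [ x     ]   [-c ]
  [ A    0  ] [ lambda ] = [ b ]

Solving the linear system:
  x*      = (-0.3242, -0.8919, 0.4862)
  lambda* = (-1.3369, -0.0029)
  f(x*)   = 0.0142

x* = (-0.3242, -0.8919, 0.4862), lambda* = (-1.3369, -0.0029)


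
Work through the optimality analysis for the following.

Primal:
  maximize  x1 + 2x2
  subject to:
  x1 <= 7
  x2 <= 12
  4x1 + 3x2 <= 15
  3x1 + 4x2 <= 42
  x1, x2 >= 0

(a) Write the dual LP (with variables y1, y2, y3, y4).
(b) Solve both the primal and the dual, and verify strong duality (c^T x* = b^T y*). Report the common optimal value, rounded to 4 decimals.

The standard primal-dual pair for 'max c^T x s.t. A x <= b, x >= 0' is:
  Dual:  min b^T y  s.t.  A^T y >= c,  y >= 0.

So the dual LP is:
  minimize  7y1 + 12y2 + 15y3 + 42y4
  subject to:
    y1 + 4y3 + 3y4 >= 1
    y2 + 3y3 + 4y4 >= 2
    y1, y2, y3, y4 >= 0

Solving the primal: x* = (0, 5).
  primal value c^T x* = 10.
Solving the dual: y* = (0, 0, 0.6667, 0).
  dual value b^T y* = 10.
Strong duality: c^T x* = b^T y*. Confirmed.

10


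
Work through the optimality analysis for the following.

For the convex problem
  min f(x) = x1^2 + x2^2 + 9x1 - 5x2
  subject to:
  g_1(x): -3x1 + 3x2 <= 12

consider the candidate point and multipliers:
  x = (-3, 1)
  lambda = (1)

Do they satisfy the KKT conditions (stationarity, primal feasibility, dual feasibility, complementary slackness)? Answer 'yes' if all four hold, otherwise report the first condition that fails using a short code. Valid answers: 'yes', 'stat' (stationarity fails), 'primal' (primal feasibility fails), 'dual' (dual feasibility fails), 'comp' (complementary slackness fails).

Gradient of f: grad f(x) = Q x + c = (3, -3)
Constraint values g_i(x) = a_i^T x - b_i:
  g_1((-3, 1)) = 0
Stationarity residual: grad f(x) + sum_i lambda_i a_i = (0, 0)
  -> stationarity OK
Primal feasibility (all g_i <= 0): OK
Dual feasibility (all lambda_i >= 0): OK
Complementary slackness (lambda_i * g_i(x) = 0 for all i): OK

Verdict: yes, KKT holds.

yes


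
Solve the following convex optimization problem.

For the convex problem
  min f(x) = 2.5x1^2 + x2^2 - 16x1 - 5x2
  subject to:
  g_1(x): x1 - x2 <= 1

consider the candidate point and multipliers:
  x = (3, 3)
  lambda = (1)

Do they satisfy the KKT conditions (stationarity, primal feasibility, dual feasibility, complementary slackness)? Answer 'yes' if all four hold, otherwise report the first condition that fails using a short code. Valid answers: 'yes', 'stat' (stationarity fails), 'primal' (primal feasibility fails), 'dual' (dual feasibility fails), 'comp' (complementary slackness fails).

Gradient of f: grad f(x) = Q x + c = (-1, 1)
Constraint values g_i(x) = a_i^T x - b_i:
  g_1((3, 3)) = -1
Stationarity residual: grad f(x) + sum_i lambda_i a_i = (0, 0)
  -> stationarity OK
Primal feasibility (all g_i <= 0): OK
Dual feasibility (all lambda_i >= 0): OK
Complementary slackness (lambda_i * g_i(x) = 0 for all i): FAILS

Verdict: the first failing condition is complementary_slackness -> comp.

comp


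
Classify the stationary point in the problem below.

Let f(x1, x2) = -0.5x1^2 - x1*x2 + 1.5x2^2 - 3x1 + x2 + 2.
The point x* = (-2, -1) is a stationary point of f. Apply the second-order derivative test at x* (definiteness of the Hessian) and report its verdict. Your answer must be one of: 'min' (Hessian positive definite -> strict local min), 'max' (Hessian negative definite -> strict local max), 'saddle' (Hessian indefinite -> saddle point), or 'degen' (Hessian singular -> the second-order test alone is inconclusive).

Compute the Hessian H = grad^2 f:
  H = [[-1, -1], [-1, 3]]
Verify stationarity: grad f(x*) = H x* + g = (0, 0).
Eigenvalues of H: -1.2361, 3.2361.
Eigenvalues have mixed signs, so H is indefinite -> x* is a saddle point.

saddle


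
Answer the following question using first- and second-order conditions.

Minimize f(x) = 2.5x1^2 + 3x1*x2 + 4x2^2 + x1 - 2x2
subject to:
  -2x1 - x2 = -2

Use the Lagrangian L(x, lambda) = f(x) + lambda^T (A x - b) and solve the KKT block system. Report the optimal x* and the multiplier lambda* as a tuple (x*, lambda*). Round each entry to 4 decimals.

Form the Lagrangian:
  L(x, lambda) = (1/2) x^T Q x + c^T x + lambda^T (A x - b)
Stationarity (grad_x L = 0): Q x + c + A^T lambda = 0.
Primal feasibility: A x = b.

This gives the KKT block system:
  [ Q   A^T ] [ x     ]   [-c ]
  [ A    0  ] [ lambda ] = [ b ]

Solving the linear system:
  x*      = (0.84, 0.32)
  lambda* = (3.08)
  f(x*)   = 3.18

x* = (0.84, 0.32), lambda* = (3.08)


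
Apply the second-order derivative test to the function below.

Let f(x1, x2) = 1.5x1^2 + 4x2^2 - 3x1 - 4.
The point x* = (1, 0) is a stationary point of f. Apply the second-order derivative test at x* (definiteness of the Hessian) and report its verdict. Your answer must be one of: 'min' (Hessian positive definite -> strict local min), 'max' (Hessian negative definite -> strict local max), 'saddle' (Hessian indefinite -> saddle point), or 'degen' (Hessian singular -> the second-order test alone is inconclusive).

Compute the Hessian H = grad^2 f:
  H = [[3, 0], [0, 8]]
Verify stationarity: grad f(x*) = H x* + g = (0, 0).
Eigenvalues of H: 3, 8.
Both eigenvalues > 0, so H is positive definite -> x* is a strict local min.

min


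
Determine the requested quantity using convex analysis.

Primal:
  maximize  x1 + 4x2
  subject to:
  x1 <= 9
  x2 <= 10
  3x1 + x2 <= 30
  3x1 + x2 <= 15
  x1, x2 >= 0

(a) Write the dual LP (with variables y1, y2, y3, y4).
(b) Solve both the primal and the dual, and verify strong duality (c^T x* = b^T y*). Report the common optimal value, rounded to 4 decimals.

The standard primal-dual pair for 'max c^T x s.t. A x <= b, x >= 0' is:
  Dual:  min b^T y  s.t.  A^T y >= c,  y >= 0.

So the dual LP is:
  minimize  9y1 + 10y2 + 30y3 + 15y4
  subject to:
    y1 + 3y3 + 3y4 >= 1
    y2 + y3 + y4 >= 4
    y1, y2, y3, y4 >= 0

Solving the primal: x* = (1.6667, 10).
  primal value c^T x* = 41.6667.
Solving the dual: y* = (0, 3.6667, 0, 0.3333).
  dual value b^T y* = 41.6667.
Strong duality: c^T x* = b^T y*. Confirmed.

41.6667


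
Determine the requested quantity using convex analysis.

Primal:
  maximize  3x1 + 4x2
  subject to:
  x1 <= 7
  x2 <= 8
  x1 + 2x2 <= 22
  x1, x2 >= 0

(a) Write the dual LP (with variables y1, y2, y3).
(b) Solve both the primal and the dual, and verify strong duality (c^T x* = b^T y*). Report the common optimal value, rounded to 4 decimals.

The standard primal-dual pair for 'max c^T x s.t. A x <= b, x >= 0' is:
  Dual:  min b^T y  s.t.  A^T y >= c,  y >= 0.

So the dual LP is:
  minimize  7y1 + 8y2 + 22y3
  subject to:
    y1 + y3 >= 3
    y2 + 2y3 >= 4
    y1, y2, y3 >= 0

Solving the primal: x* = (7, 7.5).
  primal value c^T x* = 51.
Solving the dual: y* = (1, 0, 2).
  dual value b^T y* = 51.
Strong duality: c^T x* = b^T y*. Confirmed.

51


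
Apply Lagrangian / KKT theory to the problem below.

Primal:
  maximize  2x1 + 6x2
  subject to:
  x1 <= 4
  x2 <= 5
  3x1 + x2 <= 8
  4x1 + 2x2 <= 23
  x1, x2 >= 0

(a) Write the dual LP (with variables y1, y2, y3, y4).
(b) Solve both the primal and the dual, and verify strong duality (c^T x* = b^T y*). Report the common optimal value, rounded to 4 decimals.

The standard primal-dual pair for 'max c^T x s.t. A x <= b, x >= 0' is:
  Dual:  min b^T y  s.t.  A^T y >= c,  y >= 0.

So the dual LP is:
  minimize  4y1 + 5y2 + 8y3 + 23y4
  subject to:
    y1 + 3y3 + 4y4 >= 2
    y2 + y3 + 2y4 >= 6
    y1, y2, y3, y4 >= 0

Solving the primal: x* = (1, 5).
  primal value c^T x* = 32.
Solving the dual: y* = (0, 5.3333, 0.6667, 0).
  dual value b^T y* = 32.
Strong duality: c^T x* = b^T y*. Confirmed.

32


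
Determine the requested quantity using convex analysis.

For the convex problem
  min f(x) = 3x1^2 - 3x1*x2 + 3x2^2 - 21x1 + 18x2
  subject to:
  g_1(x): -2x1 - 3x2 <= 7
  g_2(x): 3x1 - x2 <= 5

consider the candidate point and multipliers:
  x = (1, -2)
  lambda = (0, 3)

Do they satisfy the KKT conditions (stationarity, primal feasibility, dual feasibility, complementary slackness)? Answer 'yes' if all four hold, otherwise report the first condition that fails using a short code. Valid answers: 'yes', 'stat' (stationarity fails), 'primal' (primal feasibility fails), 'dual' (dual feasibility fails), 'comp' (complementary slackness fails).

Gradient of f: grad f(x) = Q x + c = (-9, 3)
Constraint values g_i(x) = a_i^T x - b_i:
  g_1((1, -2)) = -3
  g_2((1, -2)) = 0
Stationarity residual: grad f(x) + sum_i lambda_i a_i = (0, 0)
  -> stationarity OK
Primal feasibility (all g_i <= 0): OK
Dual feasibility (all lambda_i >= 0): OK
Complementary slackness (lambda_i * g_i(x) = 0 for all i): OK

Verdict: yes, KKT holds.

yes


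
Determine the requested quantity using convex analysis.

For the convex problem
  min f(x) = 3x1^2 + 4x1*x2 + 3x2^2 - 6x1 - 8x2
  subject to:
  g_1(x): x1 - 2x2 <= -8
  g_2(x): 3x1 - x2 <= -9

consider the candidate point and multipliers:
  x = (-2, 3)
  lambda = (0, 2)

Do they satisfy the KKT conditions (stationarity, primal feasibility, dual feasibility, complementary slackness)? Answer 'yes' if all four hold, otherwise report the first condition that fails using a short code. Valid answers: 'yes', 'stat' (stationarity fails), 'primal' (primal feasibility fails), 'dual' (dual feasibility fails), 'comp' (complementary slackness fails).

Gradient of f: grad f(x) = Q x + c = (-6, 2)
Constraint values g_i(x) = a_i^T x - b_i:
  g_1((-2, 3)) = 0
  g_2((-2, 3)) = 0
Stationarity residual: grad f(x) + sum_i lambda_i a_i = (0, 0)
  -> stationarity OK
Primal feasibility (all g_i <= 0): OK
Dual feasibility (all lambda_i >= 0): OK
Complementary slackness (lambda_i * g_i(x) = 0 for all i): OK

Verdict: yes, KKT holds.

yes


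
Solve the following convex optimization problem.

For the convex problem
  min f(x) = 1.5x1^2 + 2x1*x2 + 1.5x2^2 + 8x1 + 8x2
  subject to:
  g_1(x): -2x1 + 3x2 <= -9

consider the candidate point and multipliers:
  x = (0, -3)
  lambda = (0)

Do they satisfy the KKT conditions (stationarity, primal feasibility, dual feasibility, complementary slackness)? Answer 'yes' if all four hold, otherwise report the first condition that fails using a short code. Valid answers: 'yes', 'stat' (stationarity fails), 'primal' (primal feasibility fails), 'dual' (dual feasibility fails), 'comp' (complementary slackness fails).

Gradient of f: grad f(x) = Q x + c = (2, -1)
Constraint values g_i(x) = a_i^T x - b_i:
  g_1((0, -3)) = 0
Stationarity residual: grad f(x) + sum_i lambda_i a_i = (2, -1)
  -> stationarity FAILS
Primal feasibility (all g_i <= 0): OK
Dual feasibility (all lambda_i >= 0): OK
Complementary slackness (lambda_i * g_i(x) = 0 for all i): OK

Verdict: the first failing condition is stationarity -> stat.

stat


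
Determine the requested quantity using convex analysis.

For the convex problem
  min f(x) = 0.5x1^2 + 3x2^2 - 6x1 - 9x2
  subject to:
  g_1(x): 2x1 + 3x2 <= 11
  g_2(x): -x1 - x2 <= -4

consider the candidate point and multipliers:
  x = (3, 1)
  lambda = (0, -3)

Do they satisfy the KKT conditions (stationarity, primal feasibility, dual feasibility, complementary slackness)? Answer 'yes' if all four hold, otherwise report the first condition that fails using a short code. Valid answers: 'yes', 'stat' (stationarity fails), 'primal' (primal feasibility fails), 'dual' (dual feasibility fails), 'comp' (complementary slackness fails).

Gradient of f: grad f(x) = Q x + c = (-3, -3)
Constraint values g_i(x) = a_i^T x - b_i:
  g_1((3, 1)) = -2
  g_2((3, 1)) = 0
Stationarity residual: grad f(x) + sum_i lambda_i a_i = (0, 0)
  -> stationarity OK
Primal feasibility (all g_i <= 0): OK
Dual feasibility (all lambda_i >= 0): FAILS
Complementary slackness (lambda_i * g_i(x) = 0 for all i): OK

Verdict: the first failing condition is dual_feasibility -> dual.

dual


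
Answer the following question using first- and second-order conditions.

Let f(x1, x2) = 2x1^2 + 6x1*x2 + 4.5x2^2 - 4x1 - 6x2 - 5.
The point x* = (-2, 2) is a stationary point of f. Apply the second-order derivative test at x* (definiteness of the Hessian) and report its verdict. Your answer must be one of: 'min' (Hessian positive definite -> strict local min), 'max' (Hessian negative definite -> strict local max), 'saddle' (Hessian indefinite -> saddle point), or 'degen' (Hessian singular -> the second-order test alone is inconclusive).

Compute the Hessian H = grad^2 f:
  H = [[4, 6], [6, 9]]
Verify stationarity: grad f(x*) = H x* + g = (0, 0).
Eigenvalues of H: 0, 13.
H has a zero eigenvalue (singular; positive semidefinite but not definite), so H is neither positive definite, negative definite, nor indefinite. The second-order test alone is inconclusive -> degen.
(Indeed, f is constant along the null direction of H through x*, so x* is not a strict local extremum.)

degen


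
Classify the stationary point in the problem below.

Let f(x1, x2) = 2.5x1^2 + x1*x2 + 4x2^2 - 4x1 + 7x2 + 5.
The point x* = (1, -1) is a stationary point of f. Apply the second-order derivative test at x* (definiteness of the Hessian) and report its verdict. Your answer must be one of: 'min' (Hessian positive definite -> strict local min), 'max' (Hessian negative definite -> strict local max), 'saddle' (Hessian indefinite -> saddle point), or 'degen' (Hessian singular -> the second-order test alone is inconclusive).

Compute the Hessian H = grad^2 f:
  H = [[5, 1], [1, 8]]
Verify stationarity: grad f(x*) = H x* + g = (0, 0).
Eigenvalues of H: 4.6972, 8.3028.
Both eigenvalues > 0, so H is positive definite -> x* is a strict local min.

min


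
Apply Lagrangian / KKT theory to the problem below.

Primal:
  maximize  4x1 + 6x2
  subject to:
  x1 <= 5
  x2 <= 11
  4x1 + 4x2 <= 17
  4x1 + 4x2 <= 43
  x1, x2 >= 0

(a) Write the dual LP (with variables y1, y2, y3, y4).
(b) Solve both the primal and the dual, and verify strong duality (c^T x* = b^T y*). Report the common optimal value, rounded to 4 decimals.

The standard primal-dual pair for 'max c^T x s.t. A x <= b, x >= 0' is:
  Dual:  min b^T y  s.t.  A^T y >= c,  y >= 0.

So the dual LP is:
  minimize  5y1 + 11y2 + 17y3 + 43y4
  subject to:
    y1 + 4y3 + 4y4 >= 4
    y2 + 4y3 + 4y4 >= 6
    y1, y2, y3, y4 >= 0

Solving the primal: x* = (0, 4.25).
  primal value c^T x* = 25.5.
Solving the dual: y* = (0, 0, 1.5, 0).
  dual value b^T y* = 25.5.
Strong duality: c^T x* = b^T y*. Confirmed.

25.5


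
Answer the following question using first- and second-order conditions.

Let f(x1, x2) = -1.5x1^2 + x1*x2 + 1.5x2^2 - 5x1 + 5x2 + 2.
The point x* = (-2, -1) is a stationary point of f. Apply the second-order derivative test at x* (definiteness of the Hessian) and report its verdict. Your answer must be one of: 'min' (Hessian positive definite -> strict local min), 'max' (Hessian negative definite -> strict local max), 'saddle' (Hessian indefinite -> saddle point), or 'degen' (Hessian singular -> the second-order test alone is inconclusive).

Compute the Hessian H = grad^2 f:
  H = [[-3, 1], [1, 3]]
Verify stationarity: grad f(x*) = H x* + g = (0, 0).
Eigenvalues of H: -3.1623, 3.1623.
Eigenvalues have mixed signs, so H is indefinite -> x* is a saddle point.

saddle


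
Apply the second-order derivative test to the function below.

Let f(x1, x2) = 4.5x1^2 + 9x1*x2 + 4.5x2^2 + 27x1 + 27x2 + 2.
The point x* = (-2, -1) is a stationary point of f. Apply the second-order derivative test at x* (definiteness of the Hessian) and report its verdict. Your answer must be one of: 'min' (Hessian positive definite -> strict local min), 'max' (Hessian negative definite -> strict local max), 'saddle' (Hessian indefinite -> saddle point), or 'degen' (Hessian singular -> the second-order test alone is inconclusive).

Compute the Hessian H = grad^2 f:
  H = [[9, 9], [9, 9]]
Verify stationarity: grad f(x*) = H x* + g = (0, 0).
Eigenvalues of H: 0, 18.
H has a zero eigenvalue (singular; positive semidefinite but not definite), so H is neither positive definite, negative definite, nor indefinite. The second-order test alone is inconclusive -> degen.
(Indeed, f is constant along the null direction of H through x*, so x* is not a strict local extremum.)

degen


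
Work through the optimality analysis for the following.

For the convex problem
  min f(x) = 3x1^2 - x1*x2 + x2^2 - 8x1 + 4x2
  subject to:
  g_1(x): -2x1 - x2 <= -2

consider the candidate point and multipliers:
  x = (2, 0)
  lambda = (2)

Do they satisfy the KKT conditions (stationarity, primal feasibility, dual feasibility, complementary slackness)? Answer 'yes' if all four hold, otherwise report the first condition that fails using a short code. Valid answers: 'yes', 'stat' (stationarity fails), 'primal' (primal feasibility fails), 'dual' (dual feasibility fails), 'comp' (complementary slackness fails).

Gradient of f: grad f(x) = Q x + c = (4, 2)
Constraint values g_i(x) = a_i^T x - b_i:
  g_1((2, 0)) = -2
Stationarity residual: grad f(x) + sum_i lambda_i a_i = (0, 0)
  -> stationarity OK
Primal feasibility (all g_i <= 0): OK
Dual feasibility (all lambda_i >= 0): OK
Complementary slackness (lambda_i * g_i(x) = 0 for all i): FAILS

Verdict: the first failing condition is complementary_slackness -> comp.

comp


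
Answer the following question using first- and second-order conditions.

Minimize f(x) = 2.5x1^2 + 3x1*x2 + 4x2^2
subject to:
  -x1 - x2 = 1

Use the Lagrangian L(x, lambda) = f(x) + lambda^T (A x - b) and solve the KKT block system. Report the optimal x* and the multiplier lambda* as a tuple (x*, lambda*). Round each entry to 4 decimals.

Form the Lagrangian:
  L(x, lambda) = (1/2) x^T Q x + c^T x + lambda^T (A x - b)
Stationarity (grad_x L = 0): Q x + c + A^T lambda = 0.
Primal feasibility: A x = b.

This gives the KKT block system:
  [ Q   A^T ] [ x     ]   [-c ]
  [ A    0  ] [ lambda ] = [ b ]

Solving the linear system:
  x*      = (-0.7143, -0.2857)
  lambda* = (-4.4286)
  f(x*)   = 2.2143

x* = (-0.7143, -0.2857), lambda* = (-4.4286)


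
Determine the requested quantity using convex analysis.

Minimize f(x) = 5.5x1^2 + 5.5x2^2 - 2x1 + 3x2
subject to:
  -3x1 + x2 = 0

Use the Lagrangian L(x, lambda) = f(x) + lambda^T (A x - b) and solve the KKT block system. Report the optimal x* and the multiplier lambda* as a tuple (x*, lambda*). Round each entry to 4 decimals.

Form the Lagrangian:
  L(x, lambda) = (1/2) x^T Q x + c^T x + lambda^T (A x - b)
Stationarity (grad_x L = 0): Q x + c + A^T lambda = 0.
Primal feasibility: A x = b.

This gives the KKT block system:
  [ Q   A^T ] [ x     ]   [-c ]
  [ A    0  ] [ lambda ] = [ b ]

Solving the linear system:
  x*      = (-0.0636, -0.1909)
  lambda* = (-0.9)
  f(x*)   = -0.2227

x* = (-0.0636, -0.1909), lambda* = (-0.9)


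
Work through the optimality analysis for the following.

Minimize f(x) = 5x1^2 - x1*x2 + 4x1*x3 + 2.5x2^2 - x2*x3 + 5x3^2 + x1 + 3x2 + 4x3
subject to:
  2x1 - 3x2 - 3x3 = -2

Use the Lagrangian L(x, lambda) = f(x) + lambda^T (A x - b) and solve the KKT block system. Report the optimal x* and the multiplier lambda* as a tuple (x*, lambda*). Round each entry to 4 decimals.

Form the Lagrangian:
  L(x, lambda) = (1/2) x^T Q x + c^T x + lambda^T (A x - b)
Stationarity (grad_x L = 0): Q x + c + A^T lambda = 0.
Primal feasibility: A x = b.

This gives the KKT block system:
  [ Q   A^T ] [ x     ]   [-c ]
  [ A    0  ] [ lambda ] = [ b ]

Solving the linear system:
  x*      = (-0.4369, 0.1732, 0.2022)
  lambda* = (1.3669)
  f(x*)   = 1.8126

x* = (-0.4369, 0.1732, 0.2022), lambda* = (1.3669)


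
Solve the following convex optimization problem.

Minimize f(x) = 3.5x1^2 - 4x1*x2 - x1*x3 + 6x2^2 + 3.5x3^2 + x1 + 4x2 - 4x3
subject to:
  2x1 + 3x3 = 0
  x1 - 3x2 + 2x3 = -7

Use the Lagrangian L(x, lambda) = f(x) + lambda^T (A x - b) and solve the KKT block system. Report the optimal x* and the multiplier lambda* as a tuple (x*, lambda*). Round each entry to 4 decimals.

Form the Lagrangian:
  L(x, lambda) = (1/2) x^T Q x + c^T x + lambda^T (A x - b)
Stationarity (grad_x L = 0): Q x + c + A^T lambda = 0.
Primal feasibility: A x = b.

This gives the KKT block system:
  [ Q   A^T ] [ x     ]   [-c ]
  [ A    0  ] [ lambda ] = [ b ]

Solving the linear system:
  x*      = (0.7389, 2.2512, -0.4926)
  lambda* = (-3.5064, 9.3531)
  f(x*)   = 38.593

x* = (0.7389, 2.2512, -0.4926), lambda* = (-3.5064, 9.3531)


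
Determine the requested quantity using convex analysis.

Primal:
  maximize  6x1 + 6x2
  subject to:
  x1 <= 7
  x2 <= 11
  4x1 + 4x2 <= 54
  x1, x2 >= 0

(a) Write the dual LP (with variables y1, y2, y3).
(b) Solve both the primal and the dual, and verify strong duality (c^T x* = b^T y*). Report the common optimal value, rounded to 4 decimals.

The standard primal-dual pair for 'max c^T x s.t. A x <= b, x >= 0' is:
  Dual:  min b^T y  s.t.  A^T y >= c,  y >= 0.

So the dual LP is:
  minimize  7y1 + 11y2 + 54y3
  subject to:
    y1 + 4y3 >= 6
    y2 + 4y3 >= 6
    y1, y2, y3 >= 0

Solving the primal: x* = (2.5, 11).
  primal value c^T x* = 81.
Solving the dual: y* = (0, 0, 1.5).
  dual value b^T y* = 81.
Strong duality: c^T x* = b^T y*. Confirmed.

81


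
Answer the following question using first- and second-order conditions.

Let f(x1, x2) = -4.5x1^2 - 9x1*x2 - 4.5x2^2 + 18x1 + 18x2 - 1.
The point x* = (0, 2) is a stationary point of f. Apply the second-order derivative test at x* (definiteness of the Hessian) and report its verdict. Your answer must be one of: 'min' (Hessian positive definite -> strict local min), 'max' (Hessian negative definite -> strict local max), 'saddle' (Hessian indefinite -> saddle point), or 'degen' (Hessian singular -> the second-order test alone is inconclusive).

Compute the Hessian H = grad^2 f:
  H = [[-9, -9], [-9, -9]]
Verify stationarity: grad f(x*) = H x* + g = (0, 0).
Eigenvalues of H: -18, 0.
H has a zero eigenvalue (singular; negative semidefinite but not definite), so H is neither positive definite, negative definite, nor indefinite. The second-order test alone is inconclusive -> degen.
(Indeed, f is constant along the null direction of H through x*, so x* is not a strict local extremum.)

degen


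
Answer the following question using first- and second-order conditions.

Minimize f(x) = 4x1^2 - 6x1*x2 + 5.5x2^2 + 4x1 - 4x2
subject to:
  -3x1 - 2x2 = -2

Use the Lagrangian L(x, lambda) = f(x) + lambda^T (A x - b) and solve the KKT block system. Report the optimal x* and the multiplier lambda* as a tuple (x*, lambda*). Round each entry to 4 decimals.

Form the Lagrangian:
  L(x, lambda) = (1/2) x^T Q x + c^T x + lambda^T (A x - b)
Stationarity (grad_x L = 0): Q x + c + A^T lambda = 0.
Primal feasibility: A x = b.

This gives the KKT block system:
  [ Q   A^T ] [ x     ]   [-c ]
  [ A    0  ] [ lambda ] = [ b ]

Solving the linear system:
  x*      = (0.2463, 0.6305)
  lambda* = (0.7291)
  f(x*)   = -0.0394

x* = (0.2463, 0.6305), lambda* = (0.7291)


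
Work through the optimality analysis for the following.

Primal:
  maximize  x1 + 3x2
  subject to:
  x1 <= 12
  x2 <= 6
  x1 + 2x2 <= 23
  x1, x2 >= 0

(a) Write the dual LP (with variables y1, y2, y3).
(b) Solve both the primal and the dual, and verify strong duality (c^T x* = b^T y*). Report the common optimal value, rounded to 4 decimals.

The standard primal-dual pair for 'max c^T x s.t. A x <= b, x >= 0' is:
  Dual:  min b^T y  s.t.  A^T y >= c,  y >= 0.

So the dual LP is:
  minimize  12y1 + 6y2 + 23y3
  subject to:
    y1 + y3 >= 1
    y2 + 2y3 >= 3
    y1, y2, y3 >= 0

Solving the primal: x* = (11, 6).
  primal value c^T x* = 29.
Solving the dual: y* = (0, 1, 1).
  dual value b^T y* = 29.
Strong duality: c^T x* = b^T y*. Confirmed.

29


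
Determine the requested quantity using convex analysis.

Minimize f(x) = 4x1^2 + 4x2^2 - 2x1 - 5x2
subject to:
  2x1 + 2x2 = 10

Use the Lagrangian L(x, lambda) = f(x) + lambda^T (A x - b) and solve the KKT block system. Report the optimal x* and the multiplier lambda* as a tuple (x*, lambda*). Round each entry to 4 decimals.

Form the Lagrangian:
  L(x, lambda) = (1/2) x^T Q x + c^T x + lambda^T (A x - b)
Stationarity (grad_x L = 0): Q x + c + A^T lambda = 0.
Primal feasibility: A x = b.

This gives the KKT block system:
  [ Q   A^T ] [ x     ]   [-c ]
  [ A    0  ] [ lambda ] = [ b ]

Solving the linear system:
  x*      = (2.3125, 2.6875)
  lambda* = (-8.25)
  f(x*)   = 32.2188

x* = (2.3125, 2.6875), lambda* = (-8.25)


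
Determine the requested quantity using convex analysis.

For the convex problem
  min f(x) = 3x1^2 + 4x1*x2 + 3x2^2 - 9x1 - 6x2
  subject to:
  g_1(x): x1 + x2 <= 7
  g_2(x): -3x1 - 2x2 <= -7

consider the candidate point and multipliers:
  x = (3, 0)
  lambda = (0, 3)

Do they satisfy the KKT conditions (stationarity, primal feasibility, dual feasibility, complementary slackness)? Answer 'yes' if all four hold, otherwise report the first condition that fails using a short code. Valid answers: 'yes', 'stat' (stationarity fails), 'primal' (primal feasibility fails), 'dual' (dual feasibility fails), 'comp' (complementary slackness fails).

Gradient of f: grad f(x) = Q x + c = (9, 6)
Constraint values g_i(x) = a_i^T x - b_i:
  g_1((3, 0)) = -4
  g_2((3, 0)) = -2
Stationarity residual: grad f(x) + sum_i lambda_i a_i = (0, 0)
  -> stationarity OK
Primal feasibility (all g_i <= 0): OK
Dual feasibility (all lambda_i >= 0): OK
Complementary slackness (lambda_i * g_i(x) = 0 for all i): FAILS

Verdict: the first failing condition is complementary_slackness -> comp.

comp


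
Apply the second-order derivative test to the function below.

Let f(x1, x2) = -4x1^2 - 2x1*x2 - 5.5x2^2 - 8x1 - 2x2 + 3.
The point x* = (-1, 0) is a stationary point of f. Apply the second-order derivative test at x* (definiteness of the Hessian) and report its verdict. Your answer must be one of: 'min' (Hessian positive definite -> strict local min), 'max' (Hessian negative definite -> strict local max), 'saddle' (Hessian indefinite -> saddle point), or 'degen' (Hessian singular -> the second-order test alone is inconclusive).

Compute the Hessian H = grad^2 f:
  H = [[-8, -2], [-2, -11]]
Verify stationarity: grad f(x*) = H x* + g = (0, 0).
Eigenvalues of H: -12, -7.
Both eigenvalues < 0, so H is negative definite -> x* is a strict local max.

max


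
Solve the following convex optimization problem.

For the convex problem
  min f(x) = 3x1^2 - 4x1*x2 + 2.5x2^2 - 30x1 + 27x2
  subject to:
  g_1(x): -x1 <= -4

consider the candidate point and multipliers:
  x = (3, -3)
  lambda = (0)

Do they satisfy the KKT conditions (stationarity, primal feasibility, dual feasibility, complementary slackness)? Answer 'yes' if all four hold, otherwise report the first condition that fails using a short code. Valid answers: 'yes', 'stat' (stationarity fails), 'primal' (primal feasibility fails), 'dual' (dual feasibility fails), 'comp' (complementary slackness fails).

Gradient of f: grad f(x) = Q x + c = (0, 0)
Constraint values g_i(x) = a_i^T x - b_i:
  g_1((3, -3)) = 1
Stationarity residual: grad f(x) + sum_i lambda_i a_i = (0, 0)
  -> stationarity OK
Primal feasibility (all g_i <= 0): FAILS
Dual feasibility (all lambda_i >= 0): OK
Complementary slackness (lambda_i * g_i(x) = 0 for all i): OK

Verdict: the first failing condition is primal_feasibility -> primal.

primal


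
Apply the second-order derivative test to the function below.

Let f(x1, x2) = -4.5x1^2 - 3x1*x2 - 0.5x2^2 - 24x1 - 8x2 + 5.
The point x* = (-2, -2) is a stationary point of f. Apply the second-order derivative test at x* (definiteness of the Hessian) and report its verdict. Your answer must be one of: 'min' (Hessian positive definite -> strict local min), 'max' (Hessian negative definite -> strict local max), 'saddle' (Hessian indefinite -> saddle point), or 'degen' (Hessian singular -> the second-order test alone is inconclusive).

Compute the Hessian H = grad^2 f:
  H = [[-9, -3], [-3, -1]]
Verify stationarity: grad f(x*) = H x* + g = (0, 0).
Eigenvalues of H: -10, 0.
H has a zero eigenvalue (singular; negative semidefinite but not definite), so H is neither positive definite, negative definite, nor indefinite. The second-order test alone is inconclusive -> degen.
(Indeed, f is constant along the null direction of H through x*, so x* is not a strict local extremum.)

degen


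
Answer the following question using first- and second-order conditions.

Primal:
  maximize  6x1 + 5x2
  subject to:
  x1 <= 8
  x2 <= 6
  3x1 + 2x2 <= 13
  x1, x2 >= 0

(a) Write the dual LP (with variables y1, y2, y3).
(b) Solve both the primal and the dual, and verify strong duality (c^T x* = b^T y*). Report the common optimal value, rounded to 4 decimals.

The standard primal-dual pair for 'max c^T x s.t. A x <= b, x >= 0' is:
  Dual:  min b^T y  s.t.  A^T y >= c,  y >= 0.

So the dual LP is:
  minimize  8y1 + 6y2 + 13y3
  subject to:
    y1 + 3y3 >= 6
    y2 + 2y3 >= 5
    y1, y2, y3 >= 0

Solving the primal: x* = (0.3333, 6).
  primal value c^T x* = 32.
Solving the dual: y* = (0, 1, 2).
  dual value b^T y* = 32.
Strong duality: c^T x* = b^T y*. Confirmed.

32


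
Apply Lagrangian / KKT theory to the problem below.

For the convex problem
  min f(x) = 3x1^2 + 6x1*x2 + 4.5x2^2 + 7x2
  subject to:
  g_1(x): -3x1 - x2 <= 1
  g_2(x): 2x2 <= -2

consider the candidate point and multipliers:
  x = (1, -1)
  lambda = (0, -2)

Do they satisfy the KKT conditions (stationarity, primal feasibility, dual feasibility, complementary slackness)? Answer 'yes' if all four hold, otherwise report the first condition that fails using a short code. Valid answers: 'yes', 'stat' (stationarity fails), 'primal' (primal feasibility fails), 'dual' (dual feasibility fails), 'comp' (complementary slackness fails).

Gradient of f: grad f(x) = Q x + c = (0, 4)
Constraint values g_i(x) = a_i^T x - b_i:
  g_1((1, -1)) = -3
  g_2((1, -1)) = 0
Stationarity residual: grad f(x) + sum_i lambda_i a_i = (0, 0)
  -> stationarity OK
Primal feasibility (all g_i <= 0): OK
Dual feasibility (all lambda_i >= 0): FAILS
Complementary slackness (lambda_i * g_i(x) = 0 for all i): OK

Verdict: the first failing condition is dual_feasibility -> dual.

dual


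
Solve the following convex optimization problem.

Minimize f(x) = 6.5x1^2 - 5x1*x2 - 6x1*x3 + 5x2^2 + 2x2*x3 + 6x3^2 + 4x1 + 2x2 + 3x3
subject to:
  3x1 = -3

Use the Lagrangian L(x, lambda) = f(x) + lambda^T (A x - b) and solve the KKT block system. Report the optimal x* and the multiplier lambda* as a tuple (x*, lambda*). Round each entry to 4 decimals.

Form the Lagrangian:
  L(x, lambda) = (1/2) x^T Q x + c^T x + lambda^T (A x - b)
Stationarity (grad_x L = 0): Q x + c + A^T lambda = 0.
Primal feasibility: A x = b.

This gives the KKT block system:
  [ Q   A^T ] [ x     ]   [-c ]
  [ A    0  ] [ lambda ] = [ b ]

Solving the linear system:
  x*      = (-1, -0.569, -0.6552)
  lambda* = (0.7414)
  f(x*)   = -2.4397

x* = (-1, -0.569, -0.6552), lambda* = (0.7414)


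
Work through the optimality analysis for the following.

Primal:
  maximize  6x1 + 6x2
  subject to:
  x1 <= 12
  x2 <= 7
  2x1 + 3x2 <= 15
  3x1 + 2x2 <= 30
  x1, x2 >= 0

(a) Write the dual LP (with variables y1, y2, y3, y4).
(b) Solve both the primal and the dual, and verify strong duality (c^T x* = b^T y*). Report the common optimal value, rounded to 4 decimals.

The standard primal-dual pair for 'max c^T x s.t. A x <= b, x >= 0' is:
  Dual:  min b^T y  s.t.  A^T y >= c,  y >= 0.

So the dual LP is:
  minimize  12y1 + 7y2 + 15y3 + 30y4
  subject to:
    y1 + 2y3 + 3y4 >= 6
    y2 + 3y3 + 2y4 >= 6
    y1, y2, y3, y4 >= 0

Solving the primal: x* = (7.5, 0).
  primal value c^T x* = 45.
Solving the dual: y* = (0, 0, 3, 0).
  dual value b^T y* = 45.
Strong duality: c^T x* = b^T y*. Confirmed.

45


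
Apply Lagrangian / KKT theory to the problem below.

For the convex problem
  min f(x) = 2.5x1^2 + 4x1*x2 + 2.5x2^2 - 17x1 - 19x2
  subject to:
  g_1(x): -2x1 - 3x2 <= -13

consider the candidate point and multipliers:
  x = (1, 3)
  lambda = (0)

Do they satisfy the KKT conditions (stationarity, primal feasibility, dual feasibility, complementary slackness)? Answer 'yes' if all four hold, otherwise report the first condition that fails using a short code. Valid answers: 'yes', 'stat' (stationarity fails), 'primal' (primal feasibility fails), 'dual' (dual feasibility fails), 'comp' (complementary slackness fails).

Gradient of f: grad f(x) = Q x + c = (0, 0)
Constraint values g_i(x) = a_i^T x - b_i:
  g_1((1, 3)) = 2
Stationarity residual: grad f(x) + sum_i lambda_i a_i = (0, 0)
  -> stationarity OK
Primal feasibility (all g_i <= 0): FAILS
Dual feasibility (all lambda_i >= 0): OK
Complementary slackness (lambda_i * g_i(x) = 0 for all i): OK

Verdict: the first failing condition is primal_feasibility -> primal.

primal


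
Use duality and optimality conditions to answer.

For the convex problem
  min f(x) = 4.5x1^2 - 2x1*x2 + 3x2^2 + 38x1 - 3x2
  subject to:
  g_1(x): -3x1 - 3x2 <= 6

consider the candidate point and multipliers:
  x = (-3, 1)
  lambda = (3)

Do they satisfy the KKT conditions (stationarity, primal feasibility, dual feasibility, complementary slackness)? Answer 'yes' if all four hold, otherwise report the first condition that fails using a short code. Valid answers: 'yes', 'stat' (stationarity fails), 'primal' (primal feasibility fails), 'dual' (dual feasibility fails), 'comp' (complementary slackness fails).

Gradient of f: grad f(x) = Q x + c = (9, 9)
Constraint values g_i(x) = a_i^T x - b_i:
  g_1((-3, 1)) = 0
Stationarity residual: grad f(x) + sum_i lambda_i a_i = (0, 0)
  -> stationarity OK
Primal feasibility (all g_i <= 0): OK
Dual feasibility (all lambda_i >= 0): OK
Complementary slackness (lambda_i * g_i(x) = 0 for all i): OK

Verdict: yes, KKT holds.

yes


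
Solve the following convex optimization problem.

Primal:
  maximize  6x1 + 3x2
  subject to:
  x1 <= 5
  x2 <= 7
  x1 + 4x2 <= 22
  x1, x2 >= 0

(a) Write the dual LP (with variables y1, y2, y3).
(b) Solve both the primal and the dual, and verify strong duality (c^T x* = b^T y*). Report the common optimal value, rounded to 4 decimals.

The standard primal-dual pair for 'max c^T x s.t. A x <= b, x >= 0' is:
  Dual:  min b^T y  s.t.  A^T y >= c,  y >= 0.

So the dual LP is:
  minimize  5y1 + 7y2 + 22y3
  subject to:
    y1 + y3 >= 6
    y2 + 4y3 >= 3
    y1, y2, y3 >= 0

Solving the primal: x* = (5, 4.25).
  primal value c^T x* = 42.75.
Solving the dual: y* = (5.25, 0, 0.75).
  dual value b^T y* = 42.75.
Strong duality: c^T x* = b^T y*. Confirmed.

42.75


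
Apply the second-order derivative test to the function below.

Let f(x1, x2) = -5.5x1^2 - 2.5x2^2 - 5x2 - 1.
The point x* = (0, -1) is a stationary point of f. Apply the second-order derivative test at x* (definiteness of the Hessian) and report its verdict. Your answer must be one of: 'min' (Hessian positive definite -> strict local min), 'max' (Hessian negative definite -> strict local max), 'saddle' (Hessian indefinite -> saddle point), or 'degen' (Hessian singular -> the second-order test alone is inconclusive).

Compute the Hessian H = grad^2 f:
  H = [[-11, 0], [0, -5]]
Verify stationarity: grad f(x*) = H x* + g = (0, 0).
Eigenvalues of H: -11, -5.
Both eigenvalues < 0, so H is negative definite -> x* is a strict local max.

max


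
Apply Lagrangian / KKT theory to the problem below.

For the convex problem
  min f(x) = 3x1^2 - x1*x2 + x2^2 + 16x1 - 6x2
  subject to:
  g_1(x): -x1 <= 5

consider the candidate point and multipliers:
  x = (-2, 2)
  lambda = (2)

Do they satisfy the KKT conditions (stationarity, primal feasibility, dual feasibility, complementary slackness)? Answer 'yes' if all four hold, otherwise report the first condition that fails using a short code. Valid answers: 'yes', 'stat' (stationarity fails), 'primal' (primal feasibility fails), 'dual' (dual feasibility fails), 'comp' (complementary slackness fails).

Gradient of f: grad f(x) = Q x + c = (2, 0)
Constraint values g_i(x) = a_i^T x - b_i:
  g_1((-2, 2)) = -3
Stationarity residual: grad f(x) + sum_i lambda_i a_i = (0, 0)
  -> stationarity OK
Primal feasibility (all g_i <= 0): OK
Dual feasibility (all lambda_i >= 0): OK
Complementary slackness (lambda_i * g_i(x) = 0 for all i): FAILS

Verdict: the first failing condition is complementary_slackness -> comp.

comp


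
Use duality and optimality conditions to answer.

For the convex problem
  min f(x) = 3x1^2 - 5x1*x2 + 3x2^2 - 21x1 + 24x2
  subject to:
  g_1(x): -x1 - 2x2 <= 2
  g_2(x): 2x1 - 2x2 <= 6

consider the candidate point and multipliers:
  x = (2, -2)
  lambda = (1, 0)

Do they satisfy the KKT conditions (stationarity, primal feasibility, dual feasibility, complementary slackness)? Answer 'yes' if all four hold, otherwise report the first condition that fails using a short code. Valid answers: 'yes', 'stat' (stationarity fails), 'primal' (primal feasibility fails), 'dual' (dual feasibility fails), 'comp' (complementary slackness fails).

Gradient of f: grad f(x) = Q x + c = (1, 2)
Constraint values g_i(x) = a_i^T x - b_i:
  g_1((2, -2)) = 0
  g_2((2, -2)) = 2
Stationarity residual: grad f(x) + sum_i lambda_i a_i = (0, 0)
  -> stationarity OK
Primal feasibility (all g_i <= 0): FAILS
Dual feasibility (all lambda_i >= 0): OK
Complementary slackness (lambda_i * g_i(x) = 0 for all i): OK

Verdict: the first failing condition is primal_feasibility -> primal.

primal


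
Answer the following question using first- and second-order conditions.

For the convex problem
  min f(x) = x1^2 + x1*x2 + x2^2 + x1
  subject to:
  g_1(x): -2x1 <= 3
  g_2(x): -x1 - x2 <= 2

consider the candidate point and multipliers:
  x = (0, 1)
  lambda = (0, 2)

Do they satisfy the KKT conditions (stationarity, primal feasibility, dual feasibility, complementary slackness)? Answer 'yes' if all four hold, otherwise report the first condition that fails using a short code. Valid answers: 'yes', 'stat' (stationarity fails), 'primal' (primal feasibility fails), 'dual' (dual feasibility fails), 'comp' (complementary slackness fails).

Gradient of f: grad f(x) = Q x + c = (2, 2)
Constraint values g_i(x) = a_i^T x - b_i:
  g_1((0, 1)) = -3
  g_2((0, 1)) = -3
Stationarity residual: grad f(x) + sum_i lambda_i a_i = (0, 0)
  -> stationarity OK
Primal feasibility (all g_i <= 0): OK
Dual feasibility (all lambda_i >= 0): OK
Complementary slackness (lambda_i * g_i(x) = 0 for all i): FAILS

Verdict: the first failing condition is complementary_slackness -> comp.

comp


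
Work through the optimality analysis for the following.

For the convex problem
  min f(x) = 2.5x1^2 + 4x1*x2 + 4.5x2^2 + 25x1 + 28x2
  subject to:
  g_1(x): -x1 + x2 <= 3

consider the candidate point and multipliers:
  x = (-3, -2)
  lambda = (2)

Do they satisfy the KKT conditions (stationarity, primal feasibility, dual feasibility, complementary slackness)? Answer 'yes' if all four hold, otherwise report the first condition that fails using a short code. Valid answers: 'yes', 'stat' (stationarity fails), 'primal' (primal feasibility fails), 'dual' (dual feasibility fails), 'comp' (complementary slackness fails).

Gradient of f: grad f(x) = Q x + c = (2, -2)
Constraint values g_i(x) = a_i^T x - b_i:
  g_1((-3, -2)) = -2
Stationarity residual: grad f(x) + sum_i lambda_i a_i = (0, 0)
  -> stationarity OK
Primal feasibility (all g_i <= 0): OK
Dual feasibility (all lambda_i >= 0): OK
Complementary slackness (lambda_i * g_i(x) = 0 for all i): FAILS

Verdict: the first failing condition is complementary_slackness -> comp.

comp


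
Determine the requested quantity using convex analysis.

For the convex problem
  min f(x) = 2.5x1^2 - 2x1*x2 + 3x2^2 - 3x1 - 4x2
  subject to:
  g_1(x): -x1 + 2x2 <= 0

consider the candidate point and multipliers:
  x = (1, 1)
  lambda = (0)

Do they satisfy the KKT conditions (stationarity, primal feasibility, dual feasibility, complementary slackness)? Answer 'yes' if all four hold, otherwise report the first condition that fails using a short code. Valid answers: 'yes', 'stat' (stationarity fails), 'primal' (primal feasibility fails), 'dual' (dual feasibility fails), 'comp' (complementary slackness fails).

Gradient of f: grad f(x) = Q x + c = (0, 0)
Constraint values g_i(x) = a_i^T x - b_i:
  g_1((1, 1)) = 1
Stationarity residual: grad f(x) + sum_i lambda_i a_i = (0, 0)
  -> stationarity OK
Primal feasibility (all g_i <= 0): FAILS
Dual feasibility (all lambda_i >= 0): OK
Complementary slackness (lambda_i * g_i(x) = 0 for all i): OK

Verdict: the first failing condition is primal_feasibility -> primal.

primal
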